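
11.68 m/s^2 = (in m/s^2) 11.68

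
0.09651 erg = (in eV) 6.024e+10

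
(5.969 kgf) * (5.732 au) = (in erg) 5.019e+20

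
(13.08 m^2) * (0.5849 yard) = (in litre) 6996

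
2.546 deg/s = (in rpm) 0.4243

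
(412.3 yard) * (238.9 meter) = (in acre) 22.26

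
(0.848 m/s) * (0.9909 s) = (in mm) 840.3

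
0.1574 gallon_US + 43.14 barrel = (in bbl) 43.14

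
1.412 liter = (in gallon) 0.373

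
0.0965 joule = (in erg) 9.65e+05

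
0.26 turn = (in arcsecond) 3.37e+05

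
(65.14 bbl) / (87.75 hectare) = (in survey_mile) 7.334e-09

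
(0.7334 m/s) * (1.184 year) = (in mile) 1.702e+04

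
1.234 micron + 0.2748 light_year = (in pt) 7.37e+18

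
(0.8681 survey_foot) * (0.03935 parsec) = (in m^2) 3.213e+14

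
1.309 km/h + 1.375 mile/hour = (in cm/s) 97.83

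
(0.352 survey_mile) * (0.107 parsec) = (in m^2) 1.87e+18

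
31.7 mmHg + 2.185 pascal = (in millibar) 42.29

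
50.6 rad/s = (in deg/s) 2899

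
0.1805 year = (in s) 5.692e+06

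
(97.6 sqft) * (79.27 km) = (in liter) 7.188e+08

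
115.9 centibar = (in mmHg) 869.3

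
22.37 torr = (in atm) 0.02943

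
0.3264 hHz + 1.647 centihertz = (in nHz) 3.266e+10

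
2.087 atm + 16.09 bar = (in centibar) 1820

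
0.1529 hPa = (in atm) 0.0001509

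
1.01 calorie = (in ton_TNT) 1.01e-09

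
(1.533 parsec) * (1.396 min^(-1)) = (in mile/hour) 2.462e+15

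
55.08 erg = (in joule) 5.508e-06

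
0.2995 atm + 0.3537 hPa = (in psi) 4.407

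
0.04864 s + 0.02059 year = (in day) 7.515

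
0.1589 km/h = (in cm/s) 4.414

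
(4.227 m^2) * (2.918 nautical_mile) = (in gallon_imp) 5.025e+06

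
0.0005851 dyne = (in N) 5.851e-09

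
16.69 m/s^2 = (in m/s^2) 16.69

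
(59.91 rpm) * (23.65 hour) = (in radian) 5.341e+05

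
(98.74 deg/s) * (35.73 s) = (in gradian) 3920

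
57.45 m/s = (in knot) 111.7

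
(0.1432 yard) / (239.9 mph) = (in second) 0.001221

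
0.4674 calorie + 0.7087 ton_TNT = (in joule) 2.965e+09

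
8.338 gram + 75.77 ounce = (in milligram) 2.156e+06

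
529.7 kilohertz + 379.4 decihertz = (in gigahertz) 0.0005297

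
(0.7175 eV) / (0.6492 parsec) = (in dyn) 5.739e-31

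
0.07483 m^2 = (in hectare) 7.483e-06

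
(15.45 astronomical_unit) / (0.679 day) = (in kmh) 1.418e+08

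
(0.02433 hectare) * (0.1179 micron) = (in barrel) 0.0001804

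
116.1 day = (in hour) 2786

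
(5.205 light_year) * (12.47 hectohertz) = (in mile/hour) 1.374e+20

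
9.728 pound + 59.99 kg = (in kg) 64.4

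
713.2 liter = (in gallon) 188.4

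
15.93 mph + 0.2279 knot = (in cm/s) 723.9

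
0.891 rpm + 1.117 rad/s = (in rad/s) 1.21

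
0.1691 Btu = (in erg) 1.784e+09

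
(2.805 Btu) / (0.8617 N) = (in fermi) 3.434e+18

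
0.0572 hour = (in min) 3.432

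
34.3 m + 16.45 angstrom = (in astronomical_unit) 2.293e-10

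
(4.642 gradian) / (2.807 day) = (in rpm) 2.871e-06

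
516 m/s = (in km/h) 1858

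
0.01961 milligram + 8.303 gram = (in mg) 8303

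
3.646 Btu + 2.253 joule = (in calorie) 919.9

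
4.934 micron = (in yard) 5.396e-06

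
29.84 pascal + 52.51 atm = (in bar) 53.21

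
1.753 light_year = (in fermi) 1.658e+31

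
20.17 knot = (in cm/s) 1038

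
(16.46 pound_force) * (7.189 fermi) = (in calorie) 1.258e-13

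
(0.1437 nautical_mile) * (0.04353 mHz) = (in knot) 0.02252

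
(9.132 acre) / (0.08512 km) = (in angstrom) 4.342e+12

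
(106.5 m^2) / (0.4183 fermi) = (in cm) 2.546e+19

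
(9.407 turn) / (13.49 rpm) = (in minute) 0.6973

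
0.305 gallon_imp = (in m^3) 0.001387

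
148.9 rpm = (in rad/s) 15.59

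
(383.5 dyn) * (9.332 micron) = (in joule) 3.579e-08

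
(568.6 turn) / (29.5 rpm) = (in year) 3.667e-05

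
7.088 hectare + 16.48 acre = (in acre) 33.99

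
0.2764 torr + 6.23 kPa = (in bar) 0.06267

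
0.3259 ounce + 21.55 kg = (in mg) 2.156e+07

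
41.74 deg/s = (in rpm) 6.957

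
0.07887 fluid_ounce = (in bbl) 1.467e-05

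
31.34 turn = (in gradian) 1.254e+04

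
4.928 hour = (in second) 1.774e+04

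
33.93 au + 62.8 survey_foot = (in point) 1.439e+16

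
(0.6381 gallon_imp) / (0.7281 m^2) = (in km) 3.984e-06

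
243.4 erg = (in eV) 1.519e+14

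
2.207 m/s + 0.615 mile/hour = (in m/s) 2.482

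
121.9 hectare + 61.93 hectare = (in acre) 454.3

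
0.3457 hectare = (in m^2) 3457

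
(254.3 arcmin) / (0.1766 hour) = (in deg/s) 0.006667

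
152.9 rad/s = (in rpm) 1460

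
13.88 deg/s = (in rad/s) 0.2423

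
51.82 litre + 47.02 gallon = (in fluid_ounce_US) 7771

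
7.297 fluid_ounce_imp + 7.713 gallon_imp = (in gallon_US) 9.318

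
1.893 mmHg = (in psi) 0.0366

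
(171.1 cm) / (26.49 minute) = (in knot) 0.002093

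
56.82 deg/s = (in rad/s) 0.9917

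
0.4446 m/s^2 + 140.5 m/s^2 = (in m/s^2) 140.9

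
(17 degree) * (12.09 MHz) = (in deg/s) 2.055e+08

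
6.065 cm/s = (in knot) 0.1179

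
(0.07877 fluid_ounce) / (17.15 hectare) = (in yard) 1.485e-11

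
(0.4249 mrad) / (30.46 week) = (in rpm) 2.203e-10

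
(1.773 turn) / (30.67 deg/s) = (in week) 3.441e-05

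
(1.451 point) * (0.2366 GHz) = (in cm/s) 1.211e+07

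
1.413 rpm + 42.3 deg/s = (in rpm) 8.463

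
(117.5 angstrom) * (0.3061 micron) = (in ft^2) 3.871e-14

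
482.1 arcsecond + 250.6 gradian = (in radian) 3.939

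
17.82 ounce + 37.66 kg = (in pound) 84.14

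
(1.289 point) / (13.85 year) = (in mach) 3.058e-15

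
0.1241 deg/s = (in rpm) 0.02068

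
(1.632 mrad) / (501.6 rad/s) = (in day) 3.766e-11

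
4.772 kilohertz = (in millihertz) 4.772e+06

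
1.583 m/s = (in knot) 3.077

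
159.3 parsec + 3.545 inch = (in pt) 1.393e+22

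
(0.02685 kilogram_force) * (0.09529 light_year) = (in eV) 1.482e+33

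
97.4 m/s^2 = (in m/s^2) 97.4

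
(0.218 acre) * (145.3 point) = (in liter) 4.522e+04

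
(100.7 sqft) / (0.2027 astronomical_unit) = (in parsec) 9.998e-27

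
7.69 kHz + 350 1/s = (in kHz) 8.04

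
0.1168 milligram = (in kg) 1.168e-07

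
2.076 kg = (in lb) 4.577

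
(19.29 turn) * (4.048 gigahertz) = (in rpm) 4.685e+12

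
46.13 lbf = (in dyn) 2.052e+07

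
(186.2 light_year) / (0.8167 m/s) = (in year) 6.84e+10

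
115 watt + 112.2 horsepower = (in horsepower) 112.4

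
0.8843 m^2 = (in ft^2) 9.519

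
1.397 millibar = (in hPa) 1.397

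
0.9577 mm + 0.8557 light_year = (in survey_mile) 5.03e+12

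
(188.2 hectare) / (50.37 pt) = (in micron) 1.059e+14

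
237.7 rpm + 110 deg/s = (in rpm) 256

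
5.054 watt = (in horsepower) 0.006778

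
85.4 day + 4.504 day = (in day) 89.9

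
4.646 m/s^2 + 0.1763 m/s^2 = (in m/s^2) 4.822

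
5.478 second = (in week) 9.058e-06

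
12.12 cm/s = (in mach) 0.0003559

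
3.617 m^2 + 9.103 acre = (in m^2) 3.684e+04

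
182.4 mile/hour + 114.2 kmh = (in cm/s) 1.133e+04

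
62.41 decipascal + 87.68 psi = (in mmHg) 4534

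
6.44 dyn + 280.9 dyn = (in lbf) 0.000646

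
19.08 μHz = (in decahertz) 1.908e-06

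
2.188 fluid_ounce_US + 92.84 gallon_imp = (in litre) 422.1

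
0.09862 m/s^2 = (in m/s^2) 0.09862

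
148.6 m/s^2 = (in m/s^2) 148.6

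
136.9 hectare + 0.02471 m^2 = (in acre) 338.3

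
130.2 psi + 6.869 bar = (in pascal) 1.585e+06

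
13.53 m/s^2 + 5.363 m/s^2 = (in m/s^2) 18.89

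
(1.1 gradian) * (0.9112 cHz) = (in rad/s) 0.0001574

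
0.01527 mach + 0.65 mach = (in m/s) 226.5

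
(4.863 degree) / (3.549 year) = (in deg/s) 4.345e-08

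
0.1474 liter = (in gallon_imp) 0.03242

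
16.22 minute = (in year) 3.086e-05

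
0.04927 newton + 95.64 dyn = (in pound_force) 0.01129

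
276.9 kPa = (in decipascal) 2.769e+06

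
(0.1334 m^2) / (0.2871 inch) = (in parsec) 5.928e-16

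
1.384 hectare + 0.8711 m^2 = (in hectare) 1.384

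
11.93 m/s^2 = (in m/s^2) 11.93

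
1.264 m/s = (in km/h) 4.55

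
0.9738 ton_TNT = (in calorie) 9.738e+08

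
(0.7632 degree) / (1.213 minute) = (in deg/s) 0.01049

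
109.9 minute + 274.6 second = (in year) 0.0002178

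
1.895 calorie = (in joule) 7.929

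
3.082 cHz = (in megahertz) 3.082e-08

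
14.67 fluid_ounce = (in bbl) 0.002729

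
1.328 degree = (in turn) 0.003689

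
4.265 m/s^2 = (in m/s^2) 4.265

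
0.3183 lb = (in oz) 5.093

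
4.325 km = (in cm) 4.325e+05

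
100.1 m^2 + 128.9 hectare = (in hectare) 128.9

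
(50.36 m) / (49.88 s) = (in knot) 1.963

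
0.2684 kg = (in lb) 0.5917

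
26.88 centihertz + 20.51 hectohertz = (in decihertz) 2.051e+04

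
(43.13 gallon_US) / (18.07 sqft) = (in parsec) 3.152e-18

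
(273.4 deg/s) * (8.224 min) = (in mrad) 2.355e+06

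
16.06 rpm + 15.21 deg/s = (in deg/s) 111.6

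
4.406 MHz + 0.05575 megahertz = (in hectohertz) 4.462e+04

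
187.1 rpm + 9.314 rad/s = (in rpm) 276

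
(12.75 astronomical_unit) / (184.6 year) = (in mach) 0.9622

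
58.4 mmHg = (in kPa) 7.786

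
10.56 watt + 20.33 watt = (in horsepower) 0.04142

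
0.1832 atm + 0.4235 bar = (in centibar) 60.91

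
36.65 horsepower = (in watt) 2.733e+04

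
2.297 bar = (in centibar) 229.7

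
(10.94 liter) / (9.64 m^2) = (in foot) 0.003723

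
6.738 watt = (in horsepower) 0.009036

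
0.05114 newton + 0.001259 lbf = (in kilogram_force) 0.005786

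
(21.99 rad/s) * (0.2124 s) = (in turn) 0.7434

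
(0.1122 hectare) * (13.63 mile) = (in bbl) 1.548e+08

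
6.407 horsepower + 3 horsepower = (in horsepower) 9.407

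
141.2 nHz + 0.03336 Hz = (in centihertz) 3.336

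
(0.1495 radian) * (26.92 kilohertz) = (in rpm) 3.843e+04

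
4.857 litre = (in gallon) 1.283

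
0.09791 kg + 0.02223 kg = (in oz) 4.238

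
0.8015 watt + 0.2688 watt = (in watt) 1.07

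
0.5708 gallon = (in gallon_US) 0.5708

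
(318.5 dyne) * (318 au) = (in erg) 1.515e+18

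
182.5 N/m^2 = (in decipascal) 1825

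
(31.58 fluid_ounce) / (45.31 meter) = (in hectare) 2.061e-09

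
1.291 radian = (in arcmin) 4438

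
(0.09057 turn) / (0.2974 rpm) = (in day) 0.0002115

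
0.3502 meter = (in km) 0.0003502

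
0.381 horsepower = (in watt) 284.1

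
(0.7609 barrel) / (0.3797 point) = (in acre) 0.2232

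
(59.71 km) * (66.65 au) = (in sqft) 6.408e+18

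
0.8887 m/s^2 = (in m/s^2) 0.8887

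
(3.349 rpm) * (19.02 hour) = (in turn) 3822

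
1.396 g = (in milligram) 1396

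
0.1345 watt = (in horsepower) 0.0001804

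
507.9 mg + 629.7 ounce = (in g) 1.785e+04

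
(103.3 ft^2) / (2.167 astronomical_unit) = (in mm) 2.96e-08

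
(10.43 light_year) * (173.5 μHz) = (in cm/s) 1.712e+15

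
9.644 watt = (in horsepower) 0.01293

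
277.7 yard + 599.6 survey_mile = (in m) 9.652e+05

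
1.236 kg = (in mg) 1.236e+06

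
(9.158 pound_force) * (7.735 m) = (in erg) 3.151e+09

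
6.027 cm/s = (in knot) 0.1172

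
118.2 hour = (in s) 4.255e+05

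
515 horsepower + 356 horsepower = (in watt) 6.495e+05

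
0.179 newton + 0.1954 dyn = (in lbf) 0.04024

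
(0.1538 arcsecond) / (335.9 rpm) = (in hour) 5.888e-12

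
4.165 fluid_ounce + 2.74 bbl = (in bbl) 2.741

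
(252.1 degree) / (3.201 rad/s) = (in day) 1.591e-05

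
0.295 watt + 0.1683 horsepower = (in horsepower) 0.1687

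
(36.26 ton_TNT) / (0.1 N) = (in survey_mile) 9.427e+08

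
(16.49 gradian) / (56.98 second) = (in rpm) 0.04341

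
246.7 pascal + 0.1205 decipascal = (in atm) 0.002435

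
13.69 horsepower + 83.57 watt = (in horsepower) 13.8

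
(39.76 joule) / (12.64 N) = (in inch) 123.8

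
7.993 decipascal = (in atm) 7.888e-06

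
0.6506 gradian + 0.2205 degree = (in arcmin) 48.36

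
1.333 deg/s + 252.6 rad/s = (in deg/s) 1.447e+04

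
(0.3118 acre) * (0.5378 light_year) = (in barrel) 4.038e+19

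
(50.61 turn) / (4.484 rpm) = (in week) 0.00112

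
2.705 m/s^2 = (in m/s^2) 2.705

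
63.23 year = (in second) 1.994e+09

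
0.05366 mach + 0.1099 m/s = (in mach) 0.05398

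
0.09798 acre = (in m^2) 396.5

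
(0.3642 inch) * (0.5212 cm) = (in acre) 1.191e-08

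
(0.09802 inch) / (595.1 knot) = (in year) 2.579e-13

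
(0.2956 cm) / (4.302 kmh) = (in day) 2.863e-08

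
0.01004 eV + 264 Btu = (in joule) 2.785e+05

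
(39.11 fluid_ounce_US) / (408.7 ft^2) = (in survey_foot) 9.994e-05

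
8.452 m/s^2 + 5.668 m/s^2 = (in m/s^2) 14.12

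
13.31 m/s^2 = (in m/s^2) 13.31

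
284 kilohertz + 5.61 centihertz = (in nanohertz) 2.84e+14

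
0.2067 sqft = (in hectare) 1.92e-06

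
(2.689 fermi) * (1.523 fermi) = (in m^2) 4.095e-30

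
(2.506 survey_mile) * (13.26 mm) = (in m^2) 53.48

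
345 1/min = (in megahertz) 5.75e-06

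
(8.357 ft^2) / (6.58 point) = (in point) 9.481e+05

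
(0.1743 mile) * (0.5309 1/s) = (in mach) 0.4374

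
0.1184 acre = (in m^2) 479.1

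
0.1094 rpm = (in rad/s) 0.01146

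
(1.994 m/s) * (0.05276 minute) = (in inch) 248.5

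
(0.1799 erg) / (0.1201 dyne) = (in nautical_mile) 8.088e-06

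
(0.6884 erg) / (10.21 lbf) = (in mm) 1.516e-06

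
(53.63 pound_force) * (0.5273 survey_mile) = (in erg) 2.024e+12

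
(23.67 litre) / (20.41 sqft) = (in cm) 1.248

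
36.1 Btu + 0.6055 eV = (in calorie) 9103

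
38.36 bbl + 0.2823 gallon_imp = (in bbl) 38.37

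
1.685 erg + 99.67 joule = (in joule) 99.67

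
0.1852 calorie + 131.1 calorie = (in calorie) 131.3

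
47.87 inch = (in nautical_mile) 0.0006565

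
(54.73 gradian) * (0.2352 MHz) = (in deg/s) 1.159e+07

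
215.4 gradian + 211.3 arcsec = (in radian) 3.385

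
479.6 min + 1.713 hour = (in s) 3.494e+04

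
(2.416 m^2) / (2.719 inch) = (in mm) 3.498e+04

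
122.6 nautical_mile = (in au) 1.518e-06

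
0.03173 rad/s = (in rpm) 0.303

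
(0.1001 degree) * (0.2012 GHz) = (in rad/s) 3.515e+05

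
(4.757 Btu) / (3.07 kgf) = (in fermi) 1.667e+17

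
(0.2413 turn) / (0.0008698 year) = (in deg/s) 0.003167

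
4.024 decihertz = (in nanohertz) 4.024e+08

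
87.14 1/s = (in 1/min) 5228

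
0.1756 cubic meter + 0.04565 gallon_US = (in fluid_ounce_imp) 6186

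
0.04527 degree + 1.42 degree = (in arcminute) 87.92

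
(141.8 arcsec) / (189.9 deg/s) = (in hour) 5.762e-08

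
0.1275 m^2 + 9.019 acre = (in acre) 9.019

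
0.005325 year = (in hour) 46.65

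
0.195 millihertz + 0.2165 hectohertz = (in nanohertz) 2.165e+10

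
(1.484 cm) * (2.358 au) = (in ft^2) 5.635e+10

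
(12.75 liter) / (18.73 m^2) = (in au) 4.55e-15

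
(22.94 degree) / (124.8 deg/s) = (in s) 0.1838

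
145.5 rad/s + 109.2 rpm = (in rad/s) 156.9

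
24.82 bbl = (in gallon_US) 1042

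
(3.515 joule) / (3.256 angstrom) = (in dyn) 1.08e+15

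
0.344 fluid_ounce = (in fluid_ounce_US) 0.344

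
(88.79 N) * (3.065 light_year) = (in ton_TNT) 6.154e+08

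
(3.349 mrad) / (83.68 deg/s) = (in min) 3.822e-05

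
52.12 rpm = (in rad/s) 5.458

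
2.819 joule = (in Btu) 0.002672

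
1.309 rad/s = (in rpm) 12.5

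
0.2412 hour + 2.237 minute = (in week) 0.001658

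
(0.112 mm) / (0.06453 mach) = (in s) 5.097e-06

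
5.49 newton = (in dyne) 5.49e+05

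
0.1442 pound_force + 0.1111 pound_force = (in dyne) 1.136e+05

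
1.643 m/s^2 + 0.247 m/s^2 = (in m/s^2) 1.89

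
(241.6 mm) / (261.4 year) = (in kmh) 1.055e-10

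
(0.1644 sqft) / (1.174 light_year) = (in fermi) 0.001375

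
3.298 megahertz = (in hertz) 3.298e+06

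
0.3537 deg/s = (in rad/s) 0.006173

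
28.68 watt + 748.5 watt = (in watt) 777.2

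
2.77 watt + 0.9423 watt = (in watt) 3.712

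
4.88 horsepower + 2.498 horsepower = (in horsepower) 7.378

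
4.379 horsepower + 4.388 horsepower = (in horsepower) 8.767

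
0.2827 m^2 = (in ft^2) 3.043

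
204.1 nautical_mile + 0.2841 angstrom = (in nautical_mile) 204.1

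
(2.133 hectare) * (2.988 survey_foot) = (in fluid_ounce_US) 6.569e+08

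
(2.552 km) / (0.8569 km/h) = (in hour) 2.978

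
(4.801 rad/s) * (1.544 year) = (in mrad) 2.338e+11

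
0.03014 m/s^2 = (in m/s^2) 0.03014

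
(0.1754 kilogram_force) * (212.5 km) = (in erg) 3.655e+12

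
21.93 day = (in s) 1.895e+06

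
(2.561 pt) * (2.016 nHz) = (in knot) 3.54e-12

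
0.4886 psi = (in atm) 0.03325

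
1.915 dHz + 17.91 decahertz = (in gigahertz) 1.793e-07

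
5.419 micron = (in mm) 0.005419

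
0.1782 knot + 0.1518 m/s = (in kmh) 0.8765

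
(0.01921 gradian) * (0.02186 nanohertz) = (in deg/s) 3.779e-13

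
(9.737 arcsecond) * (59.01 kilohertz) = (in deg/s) 159.6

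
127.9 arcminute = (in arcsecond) 7674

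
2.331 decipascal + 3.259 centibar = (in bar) 0.03259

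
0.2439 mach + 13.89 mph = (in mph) 199.7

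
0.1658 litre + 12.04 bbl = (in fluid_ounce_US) 6.473e+04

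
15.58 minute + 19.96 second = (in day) 0.01105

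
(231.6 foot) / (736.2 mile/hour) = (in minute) 0.003575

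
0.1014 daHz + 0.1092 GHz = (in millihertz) 1.092e+11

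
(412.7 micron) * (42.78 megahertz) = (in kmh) 6.356e+04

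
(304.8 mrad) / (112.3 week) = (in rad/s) 4.488e-09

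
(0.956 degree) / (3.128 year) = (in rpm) 1.615e-09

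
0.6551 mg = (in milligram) 0.6551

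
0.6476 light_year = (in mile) 3.807e+12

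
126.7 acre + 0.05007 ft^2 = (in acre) 126.7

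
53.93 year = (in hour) 4.724e+05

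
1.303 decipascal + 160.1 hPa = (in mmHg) 120.1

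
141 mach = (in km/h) 1.728e+05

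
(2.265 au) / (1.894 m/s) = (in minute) 2.982e+09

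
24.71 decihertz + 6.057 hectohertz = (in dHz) 6082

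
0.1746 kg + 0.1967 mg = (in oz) 6.159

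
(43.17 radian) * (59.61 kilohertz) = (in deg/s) 1.474e+08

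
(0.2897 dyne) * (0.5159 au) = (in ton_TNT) 5.344e-05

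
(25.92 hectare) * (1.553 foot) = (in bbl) 7.717e+05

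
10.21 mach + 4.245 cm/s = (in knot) 6758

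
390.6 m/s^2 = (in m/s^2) 390.6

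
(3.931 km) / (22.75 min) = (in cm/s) 288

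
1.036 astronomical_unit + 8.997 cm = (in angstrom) 1.55e+21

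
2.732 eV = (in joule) 4.377e-19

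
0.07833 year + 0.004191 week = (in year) 0.07841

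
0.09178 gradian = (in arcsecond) 297.4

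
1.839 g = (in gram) 1.839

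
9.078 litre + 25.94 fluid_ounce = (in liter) 9.845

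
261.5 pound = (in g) 1.186e+05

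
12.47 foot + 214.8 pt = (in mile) 0.002409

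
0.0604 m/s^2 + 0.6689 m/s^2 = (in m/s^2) 0.7293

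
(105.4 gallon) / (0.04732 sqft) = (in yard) 99.25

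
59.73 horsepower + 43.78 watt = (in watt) 4.458e+04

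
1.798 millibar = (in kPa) 0.1798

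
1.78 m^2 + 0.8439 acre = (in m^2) 3417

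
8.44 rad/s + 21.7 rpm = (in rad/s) 10.71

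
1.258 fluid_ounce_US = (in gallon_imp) 0.008184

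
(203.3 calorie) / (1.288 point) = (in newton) 1.872e+06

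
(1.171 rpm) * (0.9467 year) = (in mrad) 3.661e+09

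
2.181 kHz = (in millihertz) 2.181e+06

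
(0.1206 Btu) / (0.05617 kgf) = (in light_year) 2.442e-14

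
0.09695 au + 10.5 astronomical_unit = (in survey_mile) 9.85e+08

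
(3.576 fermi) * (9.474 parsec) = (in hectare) 0.1045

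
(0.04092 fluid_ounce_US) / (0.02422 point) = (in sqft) 1.525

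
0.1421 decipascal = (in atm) 1.402e-07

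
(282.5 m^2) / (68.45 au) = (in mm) 2.759e-08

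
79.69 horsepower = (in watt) 5.942e+04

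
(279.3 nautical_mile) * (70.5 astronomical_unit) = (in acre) 1.348e+15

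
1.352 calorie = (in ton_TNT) 1.352e-09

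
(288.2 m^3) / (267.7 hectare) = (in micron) 107.7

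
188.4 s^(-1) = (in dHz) 1884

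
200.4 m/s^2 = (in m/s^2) 200.4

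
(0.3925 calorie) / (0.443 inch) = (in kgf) 14.88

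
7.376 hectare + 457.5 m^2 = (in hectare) 7.422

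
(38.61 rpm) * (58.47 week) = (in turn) 2.276e+07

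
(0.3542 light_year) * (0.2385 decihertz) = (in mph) 1.788e+14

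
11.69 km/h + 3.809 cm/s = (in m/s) 3.285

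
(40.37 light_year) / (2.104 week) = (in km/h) 1.081e+12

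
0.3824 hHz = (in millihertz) 3.824e+04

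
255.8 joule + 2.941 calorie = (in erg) 2.681e+09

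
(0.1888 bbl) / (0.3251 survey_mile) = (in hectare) 5.737e-09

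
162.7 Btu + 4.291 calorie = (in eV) 1.072e+24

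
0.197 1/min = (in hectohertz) 3.283e-05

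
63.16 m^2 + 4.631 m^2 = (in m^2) 67.79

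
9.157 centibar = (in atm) 0.09037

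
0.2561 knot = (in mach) 0.0003869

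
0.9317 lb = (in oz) 14.91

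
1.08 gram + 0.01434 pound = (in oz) 0.2675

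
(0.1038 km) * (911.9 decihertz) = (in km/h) 3.408e+04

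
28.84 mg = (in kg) 2.884e-05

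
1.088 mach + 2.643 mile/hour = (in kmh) 1338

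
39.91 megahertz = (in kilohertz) 3.991e+04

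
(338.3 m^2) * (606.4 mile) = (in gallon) 8.722e+10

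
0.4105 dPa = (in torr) 0.0003079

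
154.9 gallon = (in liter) 586.4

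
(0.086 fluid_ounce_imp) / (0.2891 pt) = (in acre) 5.92e-06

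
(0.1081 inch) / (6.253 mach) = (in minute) 2.149e-08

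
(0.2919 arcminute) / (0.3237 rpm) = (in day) 2.899e-08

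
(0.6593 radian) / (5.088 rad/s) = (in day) 1.5e-06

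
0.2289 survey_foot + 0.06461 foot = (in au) 5.98e-13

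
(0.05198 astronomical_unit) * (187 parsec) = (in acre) 1.109e+25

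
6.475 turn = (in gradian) 2590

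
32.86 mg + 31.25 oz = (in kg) 0.886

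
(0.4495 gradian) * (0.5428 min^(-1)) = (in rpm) 0.00061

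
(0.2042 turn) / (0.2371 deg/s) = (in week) 0.0005126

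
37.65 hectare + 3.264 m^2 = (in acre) 93.04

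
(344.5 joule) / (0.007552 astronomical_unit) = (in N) 3.049e-07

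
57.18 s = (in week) 9.454e-05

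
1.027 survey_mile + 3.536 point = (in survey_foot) 5423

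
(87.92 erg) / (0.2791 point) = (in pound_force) 0.02007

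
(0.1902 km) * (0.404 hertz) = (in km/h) 276.6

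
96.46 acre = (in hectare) 39.04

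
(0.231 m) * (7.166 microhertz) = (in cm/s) 0.0001655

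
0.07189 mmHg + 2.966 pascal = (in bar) 0.0001255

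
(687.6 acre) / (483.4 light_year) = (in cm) 6.084e-11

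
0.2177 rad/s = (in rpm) 2.079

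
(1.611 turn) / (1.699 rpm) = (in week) 9.407e-05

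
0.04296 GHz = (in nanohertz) 4.296e+16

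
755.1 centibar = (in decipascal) 7.551e+06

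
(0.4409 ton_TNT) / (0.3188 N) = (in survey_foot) 1.898e+10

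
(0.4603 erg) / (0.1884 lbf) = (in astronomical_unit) 3.672e-19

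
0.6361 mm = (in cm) 0.06361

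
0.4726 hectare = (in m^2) 4726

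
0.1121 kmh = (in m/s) 0.03114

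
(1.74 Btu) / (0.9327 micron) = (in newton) 1.968e+09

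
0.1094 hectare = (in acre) 0.2703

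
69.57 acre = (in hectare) 28.15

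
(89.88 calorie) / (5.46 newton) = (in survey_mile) 0.0428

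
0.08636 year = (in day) 31.52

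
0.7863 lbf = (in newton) 3.498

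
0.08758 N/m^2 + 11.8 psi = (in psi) 11.8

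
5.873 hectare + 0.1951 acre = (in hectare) 5.952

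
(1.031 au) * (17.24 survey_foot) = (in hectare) 8.105e+07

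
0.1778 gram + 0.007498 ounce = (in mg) 390.4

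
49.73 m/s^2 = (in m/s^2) 49.73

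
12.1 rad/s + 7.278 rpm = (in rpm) 122.8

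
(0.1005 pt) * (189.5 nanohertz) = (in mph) 1.503e-11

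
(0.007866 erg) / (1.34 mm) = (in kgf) 5.986e-08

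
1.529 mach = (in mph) 1165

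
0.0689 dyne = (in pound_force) 1.549e-07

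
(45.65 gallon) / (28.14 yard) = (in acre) 1.659e-06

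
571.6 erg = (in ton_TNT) 1.366e-14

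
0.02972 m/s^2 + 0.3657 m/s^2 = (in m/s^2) 0.3954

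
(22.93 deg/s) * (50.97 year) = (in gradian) 4.095e+10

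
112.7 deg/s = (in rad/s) 1.967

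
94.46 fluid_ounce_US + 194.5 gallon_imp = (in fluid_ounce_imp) 3.122e+04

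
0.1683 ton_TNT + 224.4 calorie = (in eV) 4.395e+27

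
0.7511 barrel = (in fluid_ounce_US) 4038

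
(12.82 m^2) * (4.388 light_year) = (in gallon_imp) 1.171e+20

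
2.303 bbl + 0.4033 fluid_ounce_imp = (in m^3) 0.3662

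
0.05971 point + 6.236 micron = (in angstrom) 2.73e+05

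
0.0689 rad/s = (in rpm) 0.6579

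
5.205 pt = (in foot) 0.006024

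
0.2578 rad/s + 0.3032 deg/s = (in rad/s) 0.2631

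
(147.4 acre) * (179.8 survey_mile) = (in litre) 1.726e+14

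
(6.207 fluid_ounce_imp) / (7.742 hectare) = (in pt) 6.457e-06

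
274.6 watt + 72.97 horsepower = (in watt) 5.469e+04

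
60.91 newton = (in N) 60.91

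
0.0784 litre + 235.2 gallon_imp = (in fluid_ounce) 3.616e+04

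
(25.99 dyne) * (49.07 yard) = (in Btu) 1.105e-05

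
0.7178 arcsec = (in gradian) 0.0002215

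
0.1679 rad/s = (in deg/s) 9.62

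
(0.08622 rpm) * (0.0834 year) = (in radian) 2.375e+04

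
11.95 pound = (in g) 5420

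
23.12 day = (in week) 3.303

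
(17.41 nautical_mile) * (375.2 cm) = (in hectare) 12.1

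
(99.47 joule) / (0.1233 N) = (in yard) 882.3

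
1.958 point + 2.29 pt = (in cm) 0.1499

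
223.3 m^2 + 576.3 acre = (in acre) 576.4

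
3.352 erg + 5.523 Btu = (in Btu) 5.523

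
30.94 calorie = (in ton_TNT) 3.094e-08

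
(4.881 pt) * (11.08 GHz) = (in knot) 3.709e+07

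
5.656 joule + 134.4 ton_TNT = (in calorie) 1.344e+11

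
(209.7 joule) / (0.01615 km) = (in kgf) 1.324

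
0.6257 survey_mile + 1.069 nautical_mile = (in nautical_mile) 1.613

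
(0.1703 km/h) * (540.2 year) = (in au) 0.005387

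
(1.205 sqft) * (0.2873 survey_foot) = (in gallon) 2.59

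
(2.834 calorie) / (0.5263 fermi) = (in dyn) 2.253e+21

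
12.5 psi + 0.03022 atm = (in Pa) 8.925e+04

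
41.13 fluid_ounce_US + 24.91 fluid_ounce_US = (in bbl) 0.01228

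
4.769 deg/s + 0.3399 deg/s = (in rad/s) 0.08917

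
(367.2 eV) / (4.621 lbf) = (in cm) 2.862e-16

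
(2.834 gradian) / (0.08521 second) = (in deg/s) 29.93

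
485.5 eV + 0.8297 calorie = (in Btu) 0.00329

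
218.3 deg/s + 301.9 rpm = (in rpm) 338.3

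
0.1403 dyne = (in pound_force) 3.154e-07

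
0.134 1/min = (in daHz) 0.0002233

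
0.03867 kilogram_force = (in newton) 0.3792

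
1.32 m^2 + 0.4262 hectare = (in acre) 1.053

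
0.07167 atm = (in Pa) 7262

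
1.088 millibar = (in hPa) 1.088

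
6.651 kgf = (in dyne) 6.522e+06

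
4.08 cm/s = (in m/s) 0.0408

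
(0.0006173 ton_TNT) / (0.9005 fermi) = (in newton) 2.868e+21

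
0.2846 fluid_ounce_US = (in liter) 0.008417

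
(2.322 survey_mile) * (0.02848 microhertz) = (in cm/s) 0.01064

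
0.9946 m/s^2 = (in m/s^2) 0.9946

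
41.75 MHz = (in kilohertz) 4.175e+04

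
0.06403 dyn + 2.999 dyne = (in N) 3.063e-05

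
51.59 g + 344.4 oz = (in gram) 9815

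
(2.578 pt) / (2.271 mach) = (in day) 1.361e-11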